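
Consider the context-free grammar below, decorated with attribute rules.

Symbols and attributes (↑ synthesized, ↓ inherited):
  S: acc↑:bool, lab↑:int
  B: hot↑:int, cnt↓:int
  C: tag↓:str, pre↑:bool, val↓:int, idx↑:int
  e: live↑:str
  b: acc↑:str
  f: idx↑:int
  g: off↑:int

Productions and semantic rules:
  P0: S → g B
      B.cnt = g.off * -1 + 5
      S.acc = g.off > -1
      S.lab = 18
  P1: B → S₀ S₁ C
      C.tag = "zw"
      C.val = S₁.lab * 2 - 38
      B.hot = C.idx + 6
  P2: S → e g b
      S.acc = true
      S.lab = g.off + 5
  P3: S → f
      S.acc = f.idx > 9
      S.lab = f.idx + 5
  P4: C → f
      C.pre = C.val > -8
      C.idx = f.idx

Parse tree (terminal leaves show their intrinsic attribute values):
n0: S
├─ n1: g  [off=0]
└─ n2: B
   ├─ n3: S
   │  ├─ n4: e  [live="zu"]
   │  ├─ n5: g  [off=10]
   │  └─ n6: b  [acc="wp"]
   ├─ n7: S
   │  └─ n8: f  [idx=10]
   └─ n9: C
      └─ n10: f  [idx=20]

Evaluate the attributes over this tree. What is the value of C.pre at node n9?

false

1. n1.off = 0  [terminal]
2. n2.cnt = 5  [g.off * -1 + 5]
3. n4.live = "zu"  [terminal]
4. n5.off = 10  [terminal]
5. n6.acc = "wp"  [terminal]
6. n3.acc = true  [true]
7. n3.lab = 15  [g.off + 5]
8. n8.idx = 10  [terminal]
9. n7.acc = true  [f.idx > 9]
10. n7.lab = 15  [f.idx + 5]
11. n9.tag = "zw"  ["zw"]
12. n9.val = -8  [S₁.lab * 2 - 38]
13. n10.idx = 20  [terminal]
14. n9.pre = false  [C.val > -8]
15. n9.idx = 20  [f.idx]
16. n2.hot = 26  [C.idx + 6]
17. n0.acc = true  [g.off > -1]
18. n0.lab = 18  [18]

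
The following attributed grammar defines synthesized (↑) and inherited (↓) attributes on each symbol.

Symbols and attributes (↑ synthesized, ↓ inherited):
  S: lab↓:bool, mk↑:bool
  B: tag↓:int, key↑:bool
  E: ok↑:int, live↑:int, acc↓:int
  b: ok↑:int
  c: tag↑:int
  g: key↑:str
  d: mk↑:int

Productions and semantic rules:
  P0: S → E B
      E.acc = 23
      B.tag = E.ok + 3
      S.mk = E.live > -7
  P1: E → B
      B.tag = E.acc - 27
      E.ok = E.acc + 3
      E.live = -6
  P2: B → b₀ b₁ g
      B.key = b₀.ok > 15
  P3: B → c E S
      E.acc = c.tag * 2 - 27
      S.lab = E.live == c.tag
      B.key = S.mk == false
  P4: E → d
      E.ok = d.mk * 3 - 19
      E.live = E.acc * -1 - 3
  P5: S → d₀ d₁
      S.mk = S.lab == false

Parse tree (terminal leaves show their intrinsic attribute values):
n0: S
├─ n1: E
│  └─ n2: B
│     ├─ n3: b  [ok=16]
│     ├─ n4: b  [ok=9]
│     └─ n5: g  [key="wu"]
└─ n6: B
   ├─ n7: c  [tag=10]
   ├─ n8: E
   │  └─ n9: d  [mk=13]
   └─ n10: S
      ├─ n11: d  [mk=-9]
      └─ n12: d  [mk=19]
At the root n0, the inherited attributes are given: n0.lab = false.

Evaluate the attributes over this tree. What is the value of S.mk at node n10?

1. n0.lab = false  [given at root]
2. n1.acc = 23  [23]
3. n2.tag = -4  [E.acc - 27]
4. n3.ok = 16  [terminal]
5. n4.ok = 9  [terminal]
6. n5.key = "wu"  [terminal]
7. n2.key = true  [b₀.ok > 15]
8. n1.ok = 26  [E.acc + 3]
9. n1.live = -6  [-6]
10. n6.tag = 29  [E.ok + 3]
11. n7.tag = 10  [terminal]
12. n8.acc = -7  [c.tag * 2 - 27]
13. n9.mk = 13  [terminal]
14. n8.ok = 20  [d.mk * 3 - 19]
15. n8.live = 4  [E.acc * -1 - 3]
16. n10.lab = false  [E.live == c.tag]
17. n11.mk = -9  [terminal]
18. n12.mk = 19  [terminal]
19. n10.mk = true  [S.lab == false]
20. n6.key = false  [S.mk == false]
21. n0.mk = true  [E.live > -7]

true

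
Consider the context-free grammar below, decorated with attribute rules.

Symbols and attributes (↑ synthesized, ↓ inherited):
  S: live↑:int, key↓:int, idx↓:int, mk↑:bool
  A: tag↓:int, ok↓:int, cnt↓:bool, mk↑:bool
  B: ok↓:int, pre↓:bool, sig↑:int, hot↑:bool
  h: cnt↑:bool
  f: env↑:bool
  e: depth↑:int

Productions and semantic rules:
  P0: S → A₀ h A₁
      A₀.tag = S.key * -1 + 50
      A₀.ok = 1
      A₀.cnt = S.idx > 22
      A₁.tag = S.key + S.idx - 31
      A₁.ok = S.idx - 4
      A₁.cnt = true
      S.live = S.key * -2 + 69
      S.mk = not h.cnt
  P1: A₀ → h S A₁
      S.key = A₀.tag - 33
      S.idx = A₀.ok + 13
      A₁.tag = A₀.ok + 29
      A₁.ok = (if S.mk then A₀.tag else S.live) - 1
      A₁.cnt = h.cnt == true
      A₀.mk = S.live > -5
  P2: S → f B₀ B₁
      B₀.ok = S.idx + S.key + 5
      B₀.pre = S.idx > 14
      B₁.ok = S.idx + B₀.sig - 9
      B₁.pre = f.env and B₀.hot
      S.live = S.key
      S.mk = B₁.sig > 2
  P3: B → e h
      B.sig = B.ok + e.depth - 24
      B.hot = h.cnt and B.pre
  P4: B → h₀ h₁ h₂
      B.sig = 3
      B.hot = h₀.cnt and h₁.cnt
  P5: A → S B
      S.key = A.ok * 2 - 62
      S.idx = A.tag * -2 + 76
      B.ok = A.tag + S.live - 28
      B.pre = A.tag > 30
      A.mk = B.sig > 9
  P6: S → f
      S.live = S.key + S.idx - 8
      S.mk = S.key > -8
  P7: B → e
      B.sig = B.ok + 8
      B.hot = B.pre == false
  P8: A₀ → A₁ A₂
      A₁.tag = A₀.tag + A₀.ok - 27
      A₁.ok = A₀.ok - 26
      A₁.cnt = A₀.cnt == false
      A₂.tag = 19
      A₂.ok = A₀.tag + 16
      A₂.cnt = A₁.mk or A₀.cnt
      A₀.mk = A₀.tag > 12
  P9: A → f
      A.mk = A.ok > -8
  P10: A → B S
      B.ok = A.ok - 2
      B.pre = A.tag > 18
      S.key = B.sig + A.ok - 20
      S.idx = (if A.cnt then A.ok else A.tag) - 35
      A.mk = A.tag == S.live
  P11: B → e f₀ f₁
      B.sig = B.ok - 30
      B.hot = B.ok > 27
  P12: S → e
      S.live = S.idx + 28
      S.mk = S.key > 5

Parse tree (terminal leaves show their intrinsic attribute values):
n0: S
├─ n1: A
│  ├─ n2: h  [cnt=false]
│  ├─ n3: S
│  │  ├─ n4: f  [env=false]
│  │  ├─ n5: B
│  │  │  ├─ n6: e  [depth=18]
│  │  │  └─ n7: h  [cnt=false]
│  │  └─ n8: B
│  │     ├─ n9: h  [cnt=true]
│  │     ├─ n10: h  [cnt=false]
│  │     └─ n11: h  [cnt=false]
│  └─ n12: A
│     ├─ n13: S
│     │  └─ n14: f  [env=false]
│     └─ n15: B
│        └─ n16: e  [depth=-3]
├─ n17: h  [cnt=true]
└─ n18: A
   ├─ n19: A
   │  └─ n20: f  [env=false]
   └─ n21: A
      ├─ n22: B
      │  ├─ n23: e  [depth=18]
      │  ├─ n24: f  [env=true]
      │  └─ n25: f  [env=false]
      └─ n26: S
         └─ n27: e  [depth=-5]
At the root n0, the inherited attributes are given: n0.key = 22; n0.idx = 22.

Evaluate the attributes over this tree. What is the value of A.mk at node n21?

1. n0.key = 22  [given at root]
2. n0.idx = 22  [given at root]
3. n1.tag = 28  [S.key * -1 + 50]
4. n1.ok = 1  [1]
5. n1.cnt = false  [S.idx > 22]
6. n2.cnt = false  [terminal]
7. n3.key = -5  [A₀.tag - 33]
8. n3.idx = 14  [A₀.ok + 13]
9. n4.env = false  [terminal]
10. n5.ok = 14  [S.idx + S.key + 5]
11. n5.pre = false  [S.idx > 14]
12. n6.depth = 18  [terminal]
13. n7.cnt = false  [terminal]
14. n5.sig = 8  [B.ok + e.depth - 24]
15. n5.hot = false  [h.cnt and B.pre]
16. n8.ok = 13  [S.idx + B₀.sig - 9]
17. n8.pre = false  [f.env and B₀.hot]
18. n9.cnt = true  [terminal]
19. n10.cnt = false  [terminal]
20. n11.cnt = false  [terminal]
21. n8.sig = 3  [3]
22. n8.hot = false  [h₀.cnt and h₁.cnt]
23. n3.live = -5  [S.key]
24. n3.mk = true  [B₁.sig > 2]
25. n12.tag = 30  [A₀.ok + 29]
26. n12.ok = 27  [(if S.mk then A₀.tag else S.live) - 1]
27. n12.cnt = false  [h.cnt == true]
28. n13.key = -8  [A.ok * 2 - 62]
29. n13.idx = 16  [A.tag * -2 + 76]
30. n14.env = false  [terminal]
31. n13.live = 0  [S.key + S.idx - 8]
32. n13.mk = false  [S.key > -8]
33. n15.ok = 2  [A.tag + S.live - 28]
34. n15.pre = false  [A.tag > 30]
35. n16.depth = -3  [terminal]
36. n15.sig = 10  [B.ok + 8]
37. n15.hot = true  [B.pre == false]
38. n12.mk = true  [B.sig > 9]
39. n1.mk = false  [S.live > -5]
40. n17.cnt = true  [terminal]
41. n18.tag = 13  [S.key + S.idx - 31]
42. n18.ok = 18  [S.idx - 4]
43. n18.cnt = true  [true]
44. n19.tag = 4  [A₀.tag + A₀.ok - 27]
45. n19.ok = -8  [A₀.ok - 26]
46. n19.cnt = false  [A₀.cnt == false]
47. n20.env = false  [terminal]
48. n19.mk = false  [A.ok > -8]
49. n21.tag = 19  [19]
50. n21.ok = 29  [A₀.tag + 16]
51. n21.cnt = true  [A₁.mk or A₀.cnt]
52. n22.ok = 27  [A.ok - 2]
53. n22.pre = true  [A.tag > 18]
54. n23.depth = 18  [terminal]
55. n24.env = true  [terminal]
56. n25.env = false  [terminal]
57. n22.sig = -3  [B.ok - 30]
58. n22.hot = false  [B.ok > 27]
59. n26.key = 6  [B.sig + A.ok - 20]
60. n26.idx = -6  [(if A.cnt then A.ok else A.tag) - 35]
61. n27.depth = -5  [terminal]
62. n26.live = 22  [S.idx + 28]
63. n26.mk = true  [S.key > 5]
64. n21.mk = false  [A.tag == S.live]
65. n18.mk = true  [A₀.tag > 12]
66. n0.live = 25  [S.key * -2 + 69]
67. n0.mk = false  [not h.cnt]

false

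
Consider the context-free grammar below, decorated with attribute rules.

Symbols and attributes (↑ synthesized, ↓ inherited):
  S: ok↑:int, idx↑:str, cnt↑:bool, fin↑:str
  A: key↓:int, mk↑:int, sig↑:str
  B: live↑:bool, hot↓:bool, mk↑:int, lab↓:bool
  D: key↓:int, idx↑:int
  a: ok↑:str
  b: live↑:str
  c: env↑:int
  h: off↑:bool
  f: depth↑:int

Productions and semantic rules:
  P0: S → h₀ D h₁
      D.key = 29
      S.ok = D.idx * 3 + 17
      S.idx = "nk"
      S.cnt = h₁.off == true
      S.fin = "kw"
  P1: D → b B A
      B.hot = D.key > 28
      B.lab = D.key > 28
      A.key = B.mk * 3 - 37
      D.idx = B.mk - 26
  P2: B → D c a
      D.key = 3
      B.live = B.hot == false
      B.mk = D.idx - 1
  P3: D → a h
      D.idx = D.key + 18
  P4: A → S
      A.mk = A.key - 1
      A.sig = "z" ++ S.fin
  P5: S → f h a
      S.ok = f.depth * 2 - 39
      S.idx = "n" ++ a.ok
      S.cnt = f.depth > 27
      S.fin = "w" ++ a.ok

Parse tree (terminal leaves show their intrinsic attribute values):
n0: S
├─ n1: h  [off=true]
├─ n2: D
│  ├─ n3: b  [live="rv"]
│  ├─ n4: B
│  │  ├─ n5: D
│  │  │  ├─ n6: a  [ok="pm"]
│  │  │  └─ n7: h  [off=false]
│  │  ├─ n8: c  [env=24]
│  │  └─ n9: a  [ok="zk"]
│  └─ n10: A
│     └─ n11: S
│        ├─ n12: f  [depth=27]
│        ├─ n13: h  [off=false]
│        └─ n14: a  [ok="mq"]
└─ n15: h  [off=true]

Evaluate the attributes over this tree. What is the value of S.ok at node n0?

1. n1.off = true  [terminal]
2. n2.key = 29  [29]
3. n3.live = "rv"  [terminal]
4. n4.hot = true  [D.key > 28]
5. n4.lab = true  [D.key > 28]
6. n5.key = 3  [3]
7. n6.ok = "pm"  [terminal]
8. n7.off = false  [terminal]
9. n5.idx = 21  [D.key + 18]
10. n8.env = 24  [terminal]
11. n9.ok = "zk"  [terminal]
12. n4.live = false  [B.hot == false]
13. n4.mk = 20  [D.idx - 1]
14. n10.key = 23  [B.mk * 3 - 37]
15. n12.depth = 27  [terminal]
16. n13.off = false  [terminal]
17. n14.ok = "mq"  [terminal]
18. n11.ok = 15  [f.depth * 2 - 39]
19. n11.idx = "nmq"  ["n" ++ a.ok]
20. n11.cnt = false  [f.depth > 27]
21. n11.fin = "wmq"  ["w" ++ a.ok]
22. n10.mk = 22  [A.key - 1]
23. n10.sig = "zwmq"  ["z" ++ S.fin]
24. n2.idx = -6  [B.mk - 26]
25. n15.off = true  [terminal]
26. n0.ok = -1  [D.idx * 3 + 17]
27. n0.idx = "nk"  ["nk"]
28. n0.cnt = true  [h₁.off == true]
29. n0.fin = "kw"  ["kw"]

-1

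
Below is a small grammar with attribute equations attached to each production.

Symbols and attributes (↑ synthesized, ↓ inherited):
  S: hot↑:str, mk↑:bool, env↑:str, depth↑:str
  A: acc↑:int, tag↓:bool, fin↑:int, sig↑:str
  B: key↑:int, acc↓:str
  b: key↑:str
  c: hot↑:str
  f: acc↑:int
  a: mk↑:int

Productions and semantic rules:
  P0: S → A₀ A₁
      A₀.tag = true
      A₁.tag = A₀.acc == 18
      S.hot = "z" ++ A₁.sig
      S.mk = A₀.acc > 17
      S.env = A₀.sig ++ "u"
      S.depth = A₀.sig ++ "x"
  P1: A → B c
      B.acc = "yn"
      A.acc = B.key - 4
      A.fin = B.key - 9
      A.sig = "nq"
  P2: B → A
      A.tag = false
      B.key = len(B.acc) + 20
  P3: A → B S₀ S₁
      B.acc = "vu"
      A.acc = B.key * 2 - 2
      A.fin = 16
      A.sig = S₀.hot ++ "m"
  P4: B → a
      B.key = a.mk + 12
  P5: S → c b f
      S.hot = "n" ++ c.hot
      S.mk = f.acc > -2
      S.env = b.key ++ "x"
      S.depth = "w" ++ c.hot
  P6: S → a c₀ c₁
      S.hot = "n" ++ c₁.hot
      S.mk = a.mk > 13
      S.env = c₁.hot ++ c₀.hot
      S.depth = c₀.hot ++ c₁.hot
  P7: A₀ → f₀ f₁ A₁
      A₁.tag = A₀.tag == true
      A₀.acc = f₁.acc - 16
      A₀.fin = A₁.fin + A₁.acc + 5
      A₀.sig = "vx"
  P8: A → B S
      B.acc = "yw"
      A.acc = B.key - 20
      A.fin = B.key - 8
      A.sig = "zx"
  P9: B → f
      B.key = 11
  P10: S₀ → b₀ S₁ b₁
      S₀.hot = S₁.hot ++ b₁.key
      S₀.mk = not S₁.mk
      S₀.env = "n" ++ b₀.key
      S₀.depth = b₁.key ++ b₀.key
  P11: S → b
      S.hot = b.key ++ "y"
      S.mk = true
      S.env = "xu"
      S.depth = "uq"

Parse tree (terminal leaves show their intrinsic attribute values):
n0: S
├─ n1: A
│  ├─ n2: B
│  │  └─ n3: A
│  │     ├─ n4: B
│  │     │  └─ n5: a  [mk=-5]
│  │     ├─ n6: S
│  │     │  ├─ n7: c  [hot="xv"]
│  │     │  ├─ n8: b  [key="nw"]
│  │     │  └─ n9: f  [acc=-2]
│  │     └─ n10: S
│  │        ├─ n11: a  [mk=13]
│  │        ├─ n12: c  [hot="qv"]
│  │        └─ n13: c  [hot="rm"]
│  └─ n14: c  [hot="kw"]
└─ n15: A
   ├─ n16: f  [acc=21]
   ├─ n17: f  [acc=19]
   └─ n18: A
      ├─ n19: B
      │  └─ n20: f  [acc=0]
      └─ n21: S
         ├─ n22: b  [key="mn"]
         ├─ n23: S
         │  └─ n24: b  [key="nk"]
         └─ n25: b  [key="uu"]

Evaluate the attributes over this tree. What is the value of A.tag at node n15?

true

1. n1.tag = true  [true]
2. n2.acc = "yn"  ["yn"]
3. n3.tag = false  [false]
4. n4.acc = "vu"  ["vu"]
5. n5.mk = -5  [terminal]
6. n4.key = 7  [a.mk + 12]
7. n7.hot = "xv"  [terminal]
8. n8.key = "nw"  [terminal]
9. n9.acc = -2  [terminal]
10. n6.hot = "nxv"  ["n" ++ c.hot]
11. n6.mk = false  [f.acc > -2]
12. n6.env = "nwx"  [b.key ++ "x"]
13. n6.depth = "wxv"  ["w" ++ c.hot]
14. n11.mk = 13  [terminal]
15. n12.hot = "qv"  [terminal]
16. n13.hot = "rm"  [terminal]
17. n10.hot = "nrm"  ["n" ++ c₁.hot]
18. n10.mk = false  [a.mk > 13]
19. n10.env = "rmqv"  [c₁.hot ++ c₀.hot]
20. n10.depth = "qvrm"  [c₀.hot ++ c₁.hot]
21. n3.acc = 12  [B.key * 2 - 2]
22. n3.fin = 16  [16]
23. n3.sig = "nxvm"  [S₀.hot ++ "m"]
24. n2.key = 22  [len(B.acc) + 20]
25. n14.hot = "kw"  [terminal]
26. n1.acc = 18  [B.key - 4]
27. n1.fin = 13  [B.key - 9]
28. n1.sig = "nq"  ["nq"]
29. n15.tag = true  [A₀.acc == 18]
30. n16.acc = 21  [terminal]
31. n17.acc = 19  [terminal]
32. n18.tag = true  [A₀.tag == true]
33. n19.acc = "yw"  ["yw"]
34. n20.acc = 0  [terminal]
35. n19.key = 11  [11]
36. n22.key = "mn"  [terminal]
37. n24.key = "nk"  [terminal]
38. n23.hot = "nky"  [b.key ++ "y"]
39. n23.mk = true  [true]
40. n23.env = "xu"  ["xu"]
41. n23.depth = "uq"  ["uq"]
42. n25.key = "uu"  [terminal]
43. n21.hot = "nkyuu"  [S₁.hot ++ b₁.key]
44. n21.mk = false  [not S₁.mk]
45. n21.env = "nmn"  ["n" ++ b₀.key]
46. n21.depth = "uumn"  [b₁.key ++ b₀.key]
47. n18.acc = -9  [B.key - 20]
48. n18.fin = 3  [B.key - 8]
49. n18.sig = "zx"  ["zx"]
50. n15.acc = 3  [f₁.acc - 16]
51. n15.fin = -1  [A₁.fin + A₁.acc + 5]
52. n15.sig = "vx"  ["vx"]
53. n0.hot = "zvx"  ["z" ++ A₁.sig]
54. n0.mk = true  [A₀.acc > 17]
55. n0.env = "nqu"  [A₀.sig ++ "u"]
56. n0.depth = "nqx"  [A₀.sig ++ "x"]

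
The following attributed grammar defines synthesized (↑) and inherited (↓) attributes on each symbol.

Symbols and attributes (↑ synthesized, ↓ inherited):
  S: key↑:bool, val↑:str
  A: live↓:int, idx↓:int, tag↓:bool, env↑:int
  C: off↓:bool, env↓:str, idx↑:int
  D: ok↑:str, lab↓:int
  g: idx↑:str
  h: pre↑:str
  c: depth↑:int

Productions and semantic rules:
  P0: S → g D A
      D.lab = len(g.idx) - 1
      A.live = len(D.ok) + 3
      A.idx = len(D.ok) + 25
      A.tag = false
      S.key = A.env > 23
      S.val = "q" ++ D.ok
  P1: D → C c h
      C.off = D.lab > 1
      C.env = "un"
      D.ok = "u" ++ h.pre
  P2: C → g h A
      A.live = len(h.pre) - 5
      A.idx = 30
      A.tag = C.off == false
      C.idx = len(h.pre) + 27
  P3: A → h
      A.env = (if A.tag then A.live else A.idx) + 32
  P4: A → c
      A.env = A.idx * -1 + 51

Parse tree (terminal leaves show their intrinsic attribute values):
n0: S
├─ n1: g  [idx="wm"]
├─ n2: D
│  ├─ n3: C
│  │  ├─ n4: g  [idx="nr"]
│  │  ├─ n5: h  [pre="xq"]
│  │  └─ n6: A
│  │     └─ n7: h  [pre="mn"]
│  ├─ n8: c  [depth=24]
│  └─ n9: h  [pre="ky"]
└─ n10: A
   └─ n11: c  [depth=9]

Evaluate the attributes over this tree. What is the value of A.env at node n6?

29

1. n1.idx = "wm"  [terminal]
2. n2.lab = 1  [len(g.idx) - 1]
3. n3.off = false  [D.lab > 1]
4. n3.env = "un"  ["un"]
5. n4.idx = "nr"  [terminal]
6. n5.pre = "xq"  [terminal]
7. n6.live = -3  [len(h.pre) - 5]
8. n6.idx = 30  [30]
9. n6.tag = true  [C.off == false]
10. n7.pre = "mn"  [terminal]
11. n6.env = 29  [(if A.tag then A.live else A.idx) + 32]
12. n3.idx = 29  [len(h.pre) + 27]
13. n8.depth = 24  [terminal]
14. n9.pre = "ky"  [terminal]
15. n2.ok = "uky"  ["u" ++ h.pre]
16. n10.live = 6  [len(D.ok) + 3]
17. n10.idx = 28  [len(D.ok) + 25]
18. n10.tag = false  [false]
19. n11.depth = 9  [terminal]
20. n10.env = 23  [A.idx * -1 + 51]
21. n0.key = false  [A.env > 23]
22. n0.val = "quky"  ["q" ++ D.ok]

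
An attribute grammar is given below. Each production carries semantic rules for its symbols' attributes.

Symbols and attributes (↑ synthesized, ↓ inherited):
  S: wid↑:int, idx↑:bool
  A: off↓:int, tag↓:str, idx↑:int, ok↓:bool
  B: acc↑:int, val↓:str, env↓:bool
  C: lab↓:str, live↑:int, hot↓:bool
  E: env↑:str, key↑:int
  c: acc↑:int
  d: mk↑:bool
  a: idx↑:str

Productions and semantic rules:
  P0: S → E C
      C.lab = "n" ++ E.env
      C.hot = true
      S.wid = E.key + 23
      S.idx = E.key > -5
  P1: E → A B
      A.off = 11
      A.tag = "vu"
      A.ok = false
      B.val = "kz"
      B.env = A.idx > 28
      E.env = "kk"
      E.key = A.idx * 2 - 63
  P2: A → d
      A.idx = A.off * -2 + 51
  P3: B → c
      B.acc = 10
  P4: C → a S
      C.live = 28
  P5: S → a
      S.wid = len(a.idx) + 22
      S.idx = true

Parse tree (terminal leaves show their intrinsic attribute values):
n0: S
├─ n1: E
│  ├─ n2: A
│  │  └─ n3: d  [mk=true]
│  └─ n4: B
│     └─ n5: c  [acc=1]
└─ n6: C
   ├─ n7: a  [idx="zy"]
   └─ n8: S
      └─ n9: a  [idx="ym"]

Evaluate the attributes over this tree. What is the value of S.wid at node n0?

1. n2.off = 11  [11]
2. n2.tag = "vu"  ["vu"]
3. n2.ok = false  [false]
4. n3.mk = true  [terminal]
5. n2.idx = 29  [A.off * -2 + 51]
6. n4.val = "kz"  ["kz"]
7. n4.env = true  [A.idx > 28]
8. n5.acc = 1  [terminal]
9. n4.acc = 10  [10]
10. n1.env = "kk"  ["kk"]
11. n1.key = -5  [A.idx * 2 - 63]
12. n6.lab = "nkk"  ["n" ++ E.env]
13. n6.hot = true  [true]
14. n7.idx = "zy"  [terminal]
15. n9.idx = "ym"  [terminal]
16. n8.wid = 24  [len(a.idx) + 22]
17. n8.idx = true  [true]
18. n6.live = 28  [28]
19. n0.wid = 18  [E.key + 23]
20. n0.idx = false  [E.key > -5]

18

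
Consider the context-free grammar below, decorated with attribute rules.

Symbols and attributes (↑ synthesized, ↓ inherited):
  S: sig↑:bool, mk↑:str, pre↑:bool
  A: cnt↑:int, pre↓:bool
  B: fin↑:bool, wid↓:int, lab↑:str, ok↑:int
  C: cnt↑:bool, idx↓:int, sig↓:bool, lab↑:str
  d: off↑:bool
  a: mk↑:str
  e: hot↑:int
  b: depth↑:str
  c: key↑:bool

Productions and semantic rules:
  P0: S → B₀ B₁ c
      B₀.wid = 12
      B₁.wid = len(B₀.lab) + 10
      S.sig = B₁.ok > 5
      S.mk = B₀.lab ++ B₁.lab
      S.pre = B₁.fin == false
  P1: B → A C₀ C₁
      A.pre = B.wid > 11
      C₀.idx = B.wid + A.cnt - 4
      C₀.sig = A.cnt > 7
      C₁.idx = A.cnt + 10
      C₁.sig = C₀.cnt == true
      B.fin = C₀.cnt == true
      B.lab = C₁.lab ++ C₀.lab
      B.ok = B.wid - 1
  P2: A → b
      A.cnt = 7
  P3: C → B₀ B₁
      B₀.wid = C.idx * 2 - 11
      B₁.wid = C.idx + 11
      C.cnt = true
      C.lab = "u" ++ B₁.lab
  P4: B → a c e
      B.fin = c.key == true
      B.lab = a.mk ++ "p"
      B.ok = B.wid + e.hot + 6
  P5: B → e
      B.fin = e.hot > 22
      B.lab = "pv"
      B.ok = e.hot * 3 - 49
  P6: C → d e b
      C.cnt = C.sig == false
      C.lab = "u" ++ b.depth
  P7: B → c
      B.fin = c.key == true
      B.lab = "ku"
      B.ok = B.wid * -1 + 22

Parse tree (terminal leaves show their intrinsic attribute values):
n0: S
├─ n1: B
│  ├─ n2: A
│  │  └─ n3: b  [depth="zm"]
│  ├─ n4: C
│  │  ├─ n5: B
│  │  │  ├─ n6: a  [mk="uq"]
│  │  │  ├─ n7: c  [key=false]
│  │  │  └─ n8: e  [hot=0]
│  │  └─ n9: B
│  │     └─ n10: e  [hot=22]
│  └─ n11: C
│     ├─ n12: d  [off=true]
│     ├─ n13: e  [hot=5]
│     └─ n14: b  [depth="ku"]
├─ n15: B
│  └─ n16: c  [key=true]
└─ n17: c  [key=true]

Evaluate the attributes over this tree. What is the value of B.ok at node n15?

6

1. n1.wid = 12  [12]
2. n2.pre = true  [B.wid > 11]
3. n3.depth = "zm"  [terminal]
4. n2.cnt = 7  [7]
5. n4.idx = 15  [B.wid + A.cnt - 4]
6. n4.sig = false  [A.cnt > 7]
7. n5.wid = 19  [C.idx * 2 - 11]
8. n6.mk = "uq"  [terminal]
9. n7.key = false  [terminal]
10. n8.hot = 0  [terminal]
11. n5.fin = false  [c.key == true]
12. n5.lab = "uqp"  [a.mk ++ "p"]
13. n5.ok = 25  [B.wid + e.hot + 6]
14. n9.wid = 26  [C.idx + 11]
15. n10.hot = 22  [terminal]
16. n9.fin = false  [e.hot > 22]
17. n9.lab = "pv"  ["pv"]
18. n9.ok = 17  [e.hot * 3 - 49]
19. n4.cnt = true  [true]
20. n4.lab = "upv"  ["u" ++ B₁.lab]
21. n11.idx = 17  [A.cnt + 10]
22. n11.sig = true  [C₀.cnt == true]
23. n12.off = true  [terminal]
24. n13.hot = 5  [terminal]
25. n14.depth = "ku"  [terminal]
26. n11.cnt = false  [C.sig == false]
27. n11.lab = "uku"  ["u" ++ b.depth]
28. n1.fin = true  [C₀.cnt == true]
29. n1.lab = "ukuupv"  [C₁.lab ++ C₀.lab]
30. n1.ok = 11  [B.wid - 1]
31. n15.wid = 16  [len(B₀.lab) + 10]
32. n16.key = true  [terminal]
33. n15.fin = true  [c.key == true]
34. n15.lab = "ku"  ["ku"]
35. n15.ok = 6  [B.wid * -1 + 22]
36. n17.key = true  [terminal]
37. n0.sig = true  [B₁.ok > 5]
38. n0.mk = "ukuupvku"  [B₀.lab ++ B₁.lab]
39. n0.pre = false  [B₁.fin == false]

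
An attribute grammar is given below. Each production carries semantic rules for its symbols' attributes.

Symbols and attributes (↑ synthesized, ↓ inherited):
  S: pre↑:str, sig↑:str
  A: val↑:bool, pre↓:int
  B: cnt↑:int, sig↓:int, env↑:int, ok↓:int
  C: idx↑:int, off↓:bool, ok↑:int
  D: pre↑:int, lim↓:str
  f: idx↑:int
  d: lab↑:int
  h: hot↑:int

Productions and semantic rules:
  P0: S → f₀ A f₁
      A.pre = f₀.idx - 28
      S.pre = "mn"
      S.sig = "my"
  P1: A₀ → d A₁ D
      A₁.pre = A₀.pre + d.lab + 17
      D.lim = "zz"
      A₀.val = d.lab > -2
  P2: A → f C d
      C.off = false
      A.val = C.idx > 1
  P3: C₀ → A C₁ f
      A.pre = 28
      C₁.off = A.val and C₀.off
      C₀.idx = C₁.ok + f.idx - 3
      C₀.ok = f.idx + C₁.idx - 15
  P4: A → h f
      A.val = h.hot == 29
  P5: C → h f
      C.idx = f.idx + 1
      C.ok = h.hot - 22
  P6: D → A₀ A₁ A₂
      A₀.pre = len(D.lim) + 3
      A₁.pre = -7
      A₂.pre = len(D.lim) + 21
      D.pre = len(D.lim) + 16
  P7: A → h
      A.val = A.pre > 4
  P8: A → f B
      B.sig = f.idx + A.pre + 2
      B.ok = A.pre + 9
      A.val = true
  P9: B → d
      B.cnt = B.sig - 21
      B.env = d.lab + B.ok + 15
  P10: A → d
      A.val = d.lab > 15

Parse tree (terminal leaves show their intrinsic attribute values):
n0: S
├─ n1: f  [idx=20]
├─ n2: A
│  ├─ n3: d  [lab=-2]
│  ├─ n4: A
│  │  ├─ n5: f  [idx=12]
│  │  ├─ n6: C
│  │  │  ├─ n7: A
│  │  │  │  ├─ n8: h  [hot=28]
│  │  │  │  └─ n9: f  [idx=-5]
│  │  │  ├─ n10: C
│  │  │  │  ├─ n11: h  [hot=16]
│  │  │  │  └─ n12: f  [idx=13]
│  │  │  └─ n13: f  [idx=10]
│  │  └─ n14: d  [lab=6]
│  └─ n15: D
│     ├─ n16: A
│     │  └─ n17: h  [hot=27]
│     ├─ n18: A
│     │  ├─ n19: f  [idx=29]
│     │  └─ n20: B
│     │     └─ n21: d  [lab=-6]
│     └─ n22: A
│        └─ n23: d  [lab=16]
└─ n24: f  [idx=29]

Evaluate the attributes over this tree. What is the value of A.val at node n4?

false

1. n1.idx = 20  [terminal]
2. n2.pre = -8  [f₀.idx - 28]
3. n3.lab = -2  [terminal]
4. n4.pre = 7  [A₀.pre + d.lab + 17]
5. n5.idx = 12  [terminal]
6. n6.off = false  [false]
7. n7.pre = 28  [28]
8. n8.hot = 28  [terminal]
9. n9.idx = -5  [terminal]
10. n7.val = false  [h.hot == 29]
11. n10.off = false  [A.val and C₀.off]
12. n11.hot = 16  [terminal]
13. n12.idx = 13  [terminal]
14. n10.idx = 14  [f.idx + 1]
15. n10.ok = -6  [h.hot - 22]
16. n13.idx = 10  [terminal]
17. n6.idx = 1  [C₁.ok + f.idx - 3]
18. n6.ok = 9  [f.idx + C₁.idx - 15]
19. n14.lab = 6  [terminal]
20. n4.val = false  [C.idx > 1]
21. n15.lim = "zz"  ["zz"]
22. n16.pre = 5  [len(D.lim) + 3]
23. n17.hot = 27  [terminal]
24. n16.val = true  [A.pre > 4]
25. n18.pre = -7  [-7]
26. n19.idx = 29  [terminal]
27. n20.sig = 24  [f.idx + A.pre + 2]
28. n20.ok = 2  [A.pre + 9]
29. n21.lab = -6  [terminal]
30. n20.cnt = 3  [B.sig - 21]
31. n20.env = 11  [d.lab + B.ok + 15]
32. n18.val = true  [true]
33. n22.pre = 23  [len(D.lim) + 21]
34. n23.lab = 16  [terminal]
35. n22.val = true  [d.lab > 15]
36. n15.pre = 18  [len(D.lim) + 16]
37. n2.val = false  [d.lab > -2]
38. n24.idx = 29  [terminal]
39. n0.pre = "mn"  ["mn"]
40. n0.sig = "my"  ["my"]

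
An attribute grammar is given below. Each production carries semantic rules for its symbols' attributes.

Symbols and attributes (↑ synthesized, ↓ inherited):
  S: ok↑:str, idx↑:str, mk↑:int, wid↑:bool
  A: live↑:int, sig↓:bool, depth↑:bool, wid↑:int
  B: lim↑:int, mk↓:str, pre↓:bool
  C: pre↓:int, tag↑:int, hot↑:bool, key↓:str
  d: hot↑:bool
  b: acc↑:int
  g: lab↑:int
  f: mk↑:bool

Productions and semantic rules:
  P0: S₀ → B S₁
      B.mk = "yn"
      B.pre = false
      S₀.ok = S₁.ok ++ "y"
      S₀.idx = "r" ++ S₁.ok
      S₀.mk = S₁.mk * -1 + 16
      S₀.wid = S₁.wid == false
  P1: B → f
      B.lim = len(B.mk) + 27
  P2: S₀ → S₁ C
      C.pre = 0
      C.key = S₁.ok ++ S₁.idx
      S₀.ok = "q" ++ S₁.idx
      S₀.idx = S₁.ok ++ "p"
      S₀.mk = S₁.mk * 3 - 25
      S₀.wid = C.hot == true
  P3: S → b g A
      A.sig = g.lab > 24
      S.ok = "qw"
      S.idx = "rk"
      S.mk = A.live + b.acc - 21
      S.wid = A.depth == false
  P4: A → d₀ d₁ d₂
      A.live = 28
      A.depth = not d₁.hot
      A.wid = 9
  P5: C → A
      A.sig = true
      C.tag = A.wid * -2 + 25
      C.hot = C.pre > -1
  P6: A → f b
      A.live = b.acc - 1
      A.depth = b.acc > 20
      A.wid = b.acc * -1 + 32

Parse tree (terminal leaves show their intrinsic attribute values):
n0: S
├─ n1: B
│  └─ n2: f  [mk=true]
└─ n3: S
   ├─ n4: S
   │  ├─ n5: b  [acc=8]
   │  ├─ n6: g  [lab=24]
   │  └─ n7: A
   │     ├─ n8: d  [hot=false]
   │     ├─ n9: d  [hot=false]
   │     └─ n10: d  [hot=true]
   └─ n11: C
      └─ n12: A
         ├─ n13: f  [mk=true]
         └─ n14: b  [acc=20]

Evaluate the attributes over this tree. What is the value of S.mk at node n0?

-4

1. n1.mk = "yn"  ["yn"]
2. n1.pre = false  [false]
3. n2.mk = true  [terminal]
4. n1.lim = 29  [len(B.mk) + 27]
5. n5.acc = 8  [terminal]
6. n6.lab = 24  [terminal]
7. n7.sig = false  [g.lab > 24]
8. n8.hot = false  [terminal]
9. n9.hot = false  [terminal]
10. n10.hot = true  [terminal]
11. n7.live = 28  [28]
12. n7.depth = true  [not d₁.hot]
13. n7.wid = 9  [9]
14. n4.ok = "qw"  ["qw"]
15. n4.idx = "rk"  ["rk"]
16. n4.mk = 15  [A.live + b.acc - 21]
17. n4.wid = false  [A.depth == false]
18. n11.pre = 0  [0]
19. n11.key = "qwrk"  [S₁.ok ++ S₁.idx]
20. n12.sig = true  [true]
21. n13.mk = true  [terminal]
22. n14.acc = 20  [terminal]
23. n12.live = 19  [b.acc - 1]
24. n12.depth = false  [b.acc > 20]
25. n12.wid = 12  [b.acc * -1 + 32]
26. n11.tag = 1  [A.wid * -2 + 25]
27. n11.hot = true  [C.pre > -1]
28. n3.ok = "qrk"  ["q" ++ S₁.idx]
29. n3.idx = "qwp"  [S₁.ok ++ "p"]
30. n3.mk = 20  [S₁.mk * 3 - 25]
31. n3.wid = true  [C.hot == true]
32. n0.ok = "qrky"  [S₁.ok ++ "y"]
33. n0.idx = "rqrk"  ["r" ++ S₁.ok]
34. n0.mk = -4  [S₁.mk * -1 + 16]
35. n0.wid = false  [S₁.wid == false]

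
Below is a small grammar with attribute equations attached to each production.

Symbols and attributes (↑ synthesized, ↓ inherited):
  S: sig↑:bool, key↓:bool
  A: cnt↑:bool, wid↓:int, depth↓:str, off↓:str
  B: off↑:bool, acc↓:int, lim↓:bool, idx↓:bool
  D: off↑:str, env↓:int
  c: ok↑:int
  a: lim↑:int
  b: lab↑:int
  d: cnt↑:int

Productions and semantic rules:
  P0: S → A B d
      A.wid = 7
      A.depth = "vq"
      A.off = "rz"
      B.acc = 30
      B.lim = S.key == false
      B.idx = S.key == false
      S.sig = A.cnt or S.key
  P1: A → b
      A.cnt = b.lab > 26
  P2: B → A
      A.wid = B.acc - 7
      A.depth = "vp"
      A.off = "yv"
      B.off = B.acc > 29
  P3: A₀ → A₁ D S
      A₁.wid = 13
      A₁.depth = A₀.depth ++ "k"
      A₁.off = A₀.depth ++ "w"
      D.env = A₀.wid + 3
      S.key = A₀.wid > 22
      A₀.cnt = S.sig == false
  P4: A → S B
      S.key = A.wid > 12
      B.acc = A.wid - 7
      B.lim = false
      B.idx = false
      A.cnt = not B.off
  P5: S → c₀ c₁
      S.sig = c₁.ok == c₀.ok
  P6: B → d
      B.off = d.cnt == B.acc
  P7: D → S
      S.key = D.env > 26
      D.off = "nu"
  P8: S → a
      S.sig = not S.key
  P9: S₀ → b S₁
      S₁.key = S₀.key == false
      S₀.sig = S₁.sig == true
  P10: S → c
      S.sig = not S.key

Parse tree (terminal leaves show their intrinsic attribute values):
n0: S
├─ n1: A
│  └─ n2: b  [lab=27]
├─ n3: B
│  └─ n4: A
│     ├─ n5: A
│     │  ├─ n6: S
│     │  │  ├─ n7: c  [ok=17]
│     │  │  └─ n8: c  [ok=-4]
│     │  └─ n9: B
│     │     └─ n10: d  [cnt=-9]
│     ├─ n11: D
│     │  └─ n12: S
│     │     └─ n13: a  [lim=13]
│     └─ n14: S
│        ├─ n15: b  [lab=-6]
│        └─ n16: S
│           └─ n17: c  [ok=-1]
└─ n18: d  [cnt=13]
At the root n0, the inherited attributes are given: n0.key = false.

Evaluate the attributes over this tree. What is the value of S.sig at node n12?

1. n0.key = false  [given at root]
2. n1.wid = 7  [7]
3. n1.depth = "vq"  ["vq"]
4. n1.off = "rz"  ["rz"]
5. n2.lab = 27  [terminal]
6. n1.cnt = true  [b.lab > 26]
7. n3.acc = 30  [30]
8. n3.lim = true  [S.key == false]
9. n3.idx = true  [S.key == false]
10. n4.wid = 23  [B.acc - 7]
11. n4.depth = "vp"  ["vp"]
12. n4.off = "yv"  ["yv"]
13. n5.wid = 13  [13]
14. n5.depth = "vpk"  [A₀.depth ++ "k"]
15. n5.off = "vpw"  [A₀.depth ++ "w"]
16. n6.key = true  [A.wid > 12]
17. n7.ok = 17  [terminal]
18. n8.ok = -4  [terminal]
19. n6.sig = false  [c₁.ok == c₀.ok]
20. n9.acc = 6  [A.wid - 7]
21. n9.lim = false  [false]
22. n9.idx = false  [false]
23. n10.cnt = -9  [terminal]
24. n9.off = false  [d.cnt == B.acc]
25. n5.cnt = true  [not B.off]
26. n11.env = 26  [A₀.wid + 3]
27. n12.key = false  [D.env > 26]
28. n13.lim = 13  [terminal]
29. n12.sig = true  [not S.key]
30. n11.off = "nu"  ["nu"]
31. n14.key = true  [A₀.wid > 22]
32. n15.lab = -6  [terminal]
33. n16.key = false  [S₀.key == false]
34. n17.ok = -1  [terminal]
35. n16.sig = true  [not S.key]
36. n14.sig = true  [S₁.sig == true]
37. n4.cnt = false  [S.sig == false]
38. n3.off = true  [B.acc > 29]
39. n18.cnt = 13  [terminal]
40. n0.sig = true  [A.cnt or S.key]

true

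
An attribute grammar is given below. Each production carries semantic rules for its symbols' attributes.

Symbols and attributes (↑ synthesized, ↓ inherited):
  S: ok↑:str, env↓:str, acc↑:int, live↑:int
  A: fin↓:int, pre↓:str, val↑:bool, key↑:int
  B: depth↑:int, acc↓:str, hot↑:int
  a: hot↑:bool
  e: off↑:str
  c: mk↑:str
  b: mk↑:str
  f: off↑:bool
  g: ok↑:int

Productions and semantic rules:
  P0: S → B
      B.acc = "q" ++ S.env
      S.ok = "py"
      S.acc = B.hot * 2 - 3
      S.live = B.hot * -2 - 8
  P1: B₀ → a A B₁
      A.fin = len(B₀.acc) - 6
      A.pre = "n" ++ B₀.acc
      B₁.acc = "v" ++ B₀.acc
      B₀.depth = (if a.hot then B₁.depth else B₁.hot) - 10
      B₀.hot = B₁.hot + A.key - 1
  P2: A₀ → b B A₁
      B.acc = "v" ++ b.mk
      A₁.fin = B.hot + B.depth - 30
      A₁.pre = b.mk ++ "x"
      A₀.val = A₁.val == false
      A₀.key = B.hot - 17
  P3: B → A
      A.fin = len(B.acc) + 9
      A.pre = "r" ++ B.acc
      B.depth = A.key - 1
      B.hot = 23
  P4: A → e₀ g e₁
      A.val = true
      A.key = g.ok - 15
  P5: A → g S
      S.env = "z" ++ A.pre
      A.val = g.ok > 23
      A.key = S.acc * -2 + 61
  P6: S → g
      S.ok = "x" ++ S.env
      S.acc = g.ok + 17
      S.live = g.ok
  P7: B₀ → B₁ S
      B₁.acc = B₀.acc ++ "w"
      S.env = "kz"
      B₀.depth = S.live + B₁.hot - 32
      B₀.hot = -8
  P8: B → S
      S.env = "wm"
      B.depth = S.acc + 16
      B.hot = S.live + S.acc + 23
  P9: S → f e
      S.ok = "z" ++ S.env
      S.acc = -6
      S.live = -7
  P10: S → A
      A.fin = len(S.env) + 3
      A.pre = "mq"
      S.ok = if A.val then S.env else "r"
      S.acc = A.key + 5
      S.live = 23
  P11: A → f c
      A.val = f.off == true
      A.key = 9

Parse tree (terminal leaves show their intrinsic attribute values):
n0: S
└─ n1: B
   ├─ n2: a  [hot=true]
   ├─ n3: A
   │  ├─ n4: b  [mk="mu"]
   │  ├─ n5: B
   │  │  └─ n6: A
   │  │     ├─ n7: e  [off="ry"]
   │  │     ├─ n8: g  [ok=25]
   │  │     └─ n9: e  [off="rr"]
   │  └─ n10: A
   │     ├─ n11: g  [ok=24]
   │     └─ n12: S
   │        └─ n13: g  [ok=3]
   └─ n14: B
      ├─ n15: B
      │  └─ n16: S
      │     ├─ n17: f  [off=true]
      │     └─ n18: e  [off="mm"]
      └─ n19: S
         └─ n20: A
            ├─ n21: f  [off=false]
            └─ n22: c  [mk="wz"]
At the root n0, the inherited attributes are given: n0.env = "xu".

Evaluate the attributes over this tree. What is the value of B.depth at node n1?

1. n0.env = "xu"  [given at root]
2. n1.acc = "qxu"  ["q" ++ S.env]
3. n2.hot = true  [terminal]
4. n3.fin = -3  [len(B₀.acc) - 6]
5. n3.pre = "nqxu"  ["n" ++ B₀.acc]
6. n4.mk = "mu"  [terminal]
7. n5.acc = "vmu"  ["v" ++ b.mk]
8. n6.fin = 12  [len(B.acc) + 9]
9. n6.pre = "rvmu"  ["r" ++ B.acc]
10. n7.off = "ry"  [terminal]
11. n8.ok = 25  [terminal]
12. n9.off = "rr"  [terminal]
13. n6.val = true  [true]
14. n6.key = 10  [g.ok - 15]
15. n5.depth = 9  [A.key - 1]
16. n5.hot = 23  [23]
17. n10.fin = 2  [B.hot + B.depth - 30]
18. n10.pre = "mux"  [b.mk ++ "x"]
19. n11.ok = 24  [terminal]
20. n12.env = "zmux"  ["z" ++ A.pre]
21. n13.ok = 3  [terminal]
22. n12.ok = "xzmux"  ["x" ++ S.env]
23. n12.acc = 20  [g.ok + 17]
24. n12.live = 3  [g.ok]
25. n10.val = true  [g.ok > 23]
26. n10.key = 21  [S.acc * -2 + 61]
27. n3.val = false  [A₁.val == false]
28. n3.key = 6  [B.hot - 17]
29. n14.acc = "vqxu"  ["v" ++ B₀.acc]
30. n15.acc = "vqxuw"  [B₀.acc ++ "w"]
31. n16.env = "wm"  ["wm"]
32. n17.off = true  [terminal]
33. n18.off = "mm"  [terminal]
34. n16.ok = "zwm"  ["z" ++ S.env]
35. n16.acc = -6  [-6]
36. n16.live = -7  [-7]
37. n15.depth = 10  [S.acc + 16]
38. n15.hot = 10  [S.live + S.acc + 23]
39. n19.env = "kz"  ["kz"]
40. n20.fin = 5  [len(S.env) + 3]
41. n20.pre = "mq"  ["mq"]
42. n21.off = false  [terminal]
43. n22.mk = "wz"  [terminal]
44. n20.val = false  [f.off == true]
45. n20.key = 9  [9]
46. n19.ok = "r"  [if A.val then S.env else "r"]
47. n19.acc = 14  [A.key + 5]
48. n19.live = 23  [23]
49. n14.depth = 1  [S.live + B₁.hot - 32]
50. n14.hot = -8  [-8]
51. n1.depth = -9  [(if a.hot then B₁.depth else B₁.hot) - 10]
52. n1.hot = -3  [B₁.hot + A.key - 1]
53. n0.ok = "py"  ["py"]
54. n0.acc = -9  [B.hot * 2 - 3]
55. n0.live = -2  [B.hot * -2 - 8]

-9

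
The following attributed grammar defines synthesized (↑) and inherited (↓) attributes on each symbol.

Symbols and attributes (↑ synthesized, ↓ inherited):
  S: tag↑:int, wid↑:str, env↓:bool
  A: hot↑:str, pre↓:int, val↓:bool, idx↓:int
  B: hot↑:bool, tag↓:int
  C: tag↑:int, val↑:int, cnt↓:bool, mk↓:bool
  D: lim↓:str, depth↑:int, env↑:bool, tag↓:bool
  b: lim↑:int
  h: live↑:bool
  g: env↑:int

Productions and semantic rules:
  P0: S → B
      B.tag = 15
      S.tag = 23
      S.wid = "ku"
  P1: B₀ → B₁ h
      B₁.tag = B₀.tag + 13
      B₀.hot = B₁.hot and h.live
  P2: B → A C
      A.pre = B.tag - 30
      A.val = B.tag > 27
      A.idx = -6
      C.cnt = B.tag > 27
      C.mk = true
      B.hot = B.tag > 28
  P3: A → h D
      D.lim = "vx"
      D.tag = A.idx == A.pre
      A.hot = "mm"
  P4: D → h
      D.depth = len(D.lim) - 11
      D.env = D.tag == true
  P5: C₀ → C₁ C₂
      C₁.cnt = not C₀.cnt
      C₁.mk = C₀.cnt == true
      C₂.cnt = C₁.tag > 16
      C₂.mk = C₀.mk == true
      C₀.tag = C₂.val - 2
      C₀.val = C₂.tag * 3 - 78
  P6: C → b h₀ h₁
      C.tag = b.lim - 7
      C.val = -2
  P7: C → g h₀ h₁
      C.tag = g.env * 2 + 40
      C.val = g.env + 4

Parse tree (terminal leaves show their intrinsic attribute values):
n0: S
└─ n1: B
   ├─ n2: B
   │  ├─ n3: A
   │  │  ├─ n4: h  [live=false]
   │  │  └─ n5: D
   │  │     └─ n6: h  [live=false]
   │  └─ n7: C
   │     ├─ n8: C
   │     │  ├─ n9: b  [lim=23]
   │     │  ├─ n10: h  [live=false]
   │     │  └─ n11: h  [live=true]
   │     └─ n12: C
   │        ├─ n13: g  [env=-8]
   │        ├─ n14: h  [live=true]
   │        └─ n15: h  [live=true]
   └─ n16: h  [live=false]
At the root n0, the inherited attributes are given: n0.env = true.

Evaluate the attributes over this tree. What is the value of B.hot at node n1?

false

1. n0.env = true  [given at root]
2. n1.tag = 15  [15]
3. n2.tag = 28  [B₀.tag + 13]
4. n3.pre = -2  [B.tag - 30]
5. n3.val = true  [B.tag > 27]
6. n3.idx = -6  [-6]
7. n4.live = false  [terminal]
8. n5.lim = "vx"  ["vx"]
9. n5.tag = false  [A.idx == A.pre]
10. n6.live = false  [terminal]
11. n5.depth = -9  [len(D.lim) - 11]
12. n5.env = false  [D.tag == true]
13. n3.hot = "mm"  ["mm"]
14. n7.cnt = true  [B.tag > 27]
15. n7.mk = true  [true]
16. n8.cnt = false  [not C₀.cnt]
17. n8.mk = true  [C₀.cnt == true]
18. n9.lim = 23  [terminal]
19. n10.live = false  [terminal]
20. n11.live = true  [terminal]
21. n8.tag = 16  [b.lim - 7]
22. n8.val = -2  [-2]
23. n12.cnt = false  [C₁.tag > 16]
24. n12.mk = true  [C₀.mk == true]
25. n13.env = -8  [terminal]
26. n14.live = true  [terminal]
27. n15.live = true  [terminal]
28. n12.tag = 24  [g.env * 2 + 40]
29. n12.val = -4  [g.env + 4]
30. n7.tag = -6  [C₂.val - 2]
31. n7.val = -6  [C₂.tag * 3 - 78]
32. n2.hot = false  [B.tag > 28]
33. n16.live = false  [terminal]
34. n1.hot = false  [B₁.hot and h.live]
35. n0.tag = 23  [23]
36. n0.wid = "ku"  ["ku"]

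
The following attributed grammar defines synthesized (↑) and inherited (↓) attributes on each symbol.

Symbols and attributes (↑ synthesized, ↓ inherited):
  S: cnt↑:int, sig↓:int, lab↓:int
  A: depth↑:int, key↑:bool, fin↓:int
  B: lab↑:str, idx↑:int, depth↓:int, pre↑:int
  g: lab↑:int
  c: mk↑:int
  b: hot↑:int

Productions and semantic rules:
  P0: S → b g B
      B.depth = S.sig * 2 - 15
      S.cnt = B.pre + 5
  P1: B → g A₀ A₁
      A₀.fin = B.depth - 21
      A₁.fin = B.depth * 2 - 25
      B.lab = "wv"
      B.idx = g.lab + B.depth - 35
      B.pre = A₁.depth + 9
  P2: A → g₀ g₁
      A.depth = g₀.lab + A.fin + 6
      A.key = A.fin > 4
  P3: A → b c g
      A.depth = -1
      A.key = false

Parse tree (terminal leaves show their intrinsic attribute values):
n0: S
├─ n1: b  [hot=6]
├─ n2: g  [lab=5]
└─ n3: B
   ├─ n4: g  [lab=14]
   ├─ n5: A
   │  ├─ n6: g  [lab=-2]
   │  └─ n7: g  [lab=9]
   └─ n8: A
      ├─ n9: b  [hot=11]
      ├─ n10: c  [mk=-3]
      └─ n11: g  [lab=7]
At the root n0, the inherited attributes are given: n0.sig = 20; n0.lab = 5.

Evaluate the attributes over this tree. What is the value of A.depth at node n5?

1. n0.sig = 20  [given at root]
2. n0.lab = 5  [given at root]
3. n1.hot = 6  [terminal]
4. n2.lab = 5  [terminal]
5. n3.depth = 25  [S.sig * 2 - 15]
6. n4.lab = 14  [terminal]
7. n5.fin = 4  [B.depth - 21]
8. n6.lab = -2  [terminal]
9. n7.lab = 9  [terminal]
10. n5.depth = 8  [g₀.lab + A.fin + 6]
11. n5.key = false  [A.fin > 4]
12. n8.fin = 25  [B.depth * 2 - 25]
13. n9.hot = 11  [terminal]
14. n10.mk = -3  [terminal]
15. n11.lab = 7  [terminal]
16. n8.depth = -1  [-1]
17. n8.key = false  [false]
18. n3.lab = "wv"  ["wv"]
19. n3.idx = 4  [g.lab + B.depth - 35]
20. n3.pre = 8  [A₁.depth + 9]
21. n0.cnt = 13  [B.pre + 5]

8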